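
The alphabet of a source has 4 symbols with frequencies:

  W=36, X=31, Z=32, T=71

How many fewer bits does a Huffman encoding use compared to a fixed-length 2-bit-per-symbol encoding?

8

Fixed-length: 2 bits × 170 symbols = 340 bits.
Huffman merges:
merge X(31) and Z(32): 63
merge W(36) and 63: 99
merge T(71) and 99: 170
Huffman total = 63 + 99 + 170 = 332 bits.
Saving = 340 − 332 = 8 bits.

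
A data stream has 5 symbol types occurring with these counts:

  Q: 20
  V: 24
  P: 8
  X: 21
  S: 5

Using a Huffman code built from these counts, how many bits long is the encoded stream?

Build the Huffman tree bottom-up:
merge S(5) and P(8): 13
merge 13 and Q(20): 33
merge X(21) and V(24): 45
merge 33 and 45: 78
The encoded length is the sum of every internal node's weight: 13 + 33 + 45 + 78 = 169 bits.

169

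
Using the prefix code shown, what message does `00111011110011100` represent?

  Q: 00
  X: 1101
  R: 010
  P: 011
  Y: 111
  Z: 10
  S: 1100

QYPSYQ

Read left to right; each codeword is recognised as soon as it completes (prefix code):
  00→Q | 111→Y | 011→P | 1100→S | 111→Y | 00→Q
Decoded message: QYPSYQ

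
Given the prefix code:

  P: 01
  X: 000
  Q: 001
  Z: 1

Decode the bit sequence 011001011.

PZQPZ

Read left to right; each codeword is recognised as soon as it completes (prefix code):
  01→P | 1→Z | 001→Q | 01→P | 1→Z
Decoded message: PZQPZ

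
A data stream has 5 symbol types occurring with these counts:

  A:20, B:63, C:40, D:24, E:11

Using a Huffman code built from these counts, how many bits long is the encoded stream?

339

Build the Huffman tree bottom-up:
E(11) + A(20) → 31
D(24) + 31 → 55
C(40) + 55 → 95
B(63) + 95 → 158
Each symbol's bit-cost is frequency × depth; summing gives 339 bits (equivalently 31 + 55 + 95 + 158).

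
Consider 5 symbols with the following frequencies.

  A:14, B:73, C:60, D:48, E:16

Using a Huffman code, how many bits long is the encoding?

452

Build the Huffman tree bottom-up:
merge A(14) and E(16): 30
merge 30 and D(48): 78
merge C(60) and B(73): 133
merge 78 and 133: 211
Each symbol's bit-cost is frequency × depth; summing gives 452 bits (equivalently 30 + 78 + 133 + 211).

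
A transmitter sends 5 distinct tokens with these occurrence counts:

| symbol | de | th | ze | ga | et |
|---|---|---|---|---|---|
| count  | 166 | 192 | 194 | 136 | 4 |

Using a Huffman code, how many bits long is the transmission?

1524

Merge the two smallest weights repeatedly:
et(4) + ga(136) → 140
140 + de(166) → 306
th(192) + ze(194) → 386
306 + 386 → 692
The encoded length is the sum of every internal node's weight: 140 + 306 + 386 + 692 = 1524 bits.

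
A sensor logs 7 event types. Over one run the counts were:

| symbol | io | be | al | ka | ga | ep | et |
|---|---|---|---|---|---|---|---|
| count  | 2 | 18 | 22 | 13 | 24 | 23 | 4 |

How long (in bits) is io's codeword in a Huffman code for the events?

Huffman merges, smallest pair first:
combine io(2), et(4) → 6
combine 6, ka(13) → 19
combine be(18), 19 → 37
combine al(22), ep(23) → 45
combine ga(24), 37 → 61
combine 45, 61 → 106
The subtree containing io is merged 5 times, so code length = 5.

5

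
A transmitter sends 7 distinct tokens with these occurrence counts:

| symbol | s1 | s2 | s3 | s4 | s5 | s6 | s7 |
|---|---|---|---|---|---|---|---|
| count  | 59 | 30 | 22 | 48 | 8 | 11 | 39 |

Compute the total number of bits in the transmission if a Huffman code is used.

563

Merge the two smallest weights repeatedly:
s5(8) + s6(11) → 19
19 + s3(22) → 41
s2(30) + s7(39) → 69
41 + s4(48) → 89
s1(59) + 69 → 128
89 + 128 → 217
The encoded length is the sum of every internal node's weight: 19 + 41 + 69 + 89 + 128 + 217 = 563 bits.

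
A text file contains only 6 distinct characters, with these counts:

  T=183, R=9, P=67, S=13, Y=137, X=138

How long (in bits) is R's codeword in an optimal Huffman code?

Build the tree from the bottom:
combine R(9), S(13) → 22
combine 22, P(67) → 89
combine 89, Y(137) → 226
combine X(138), T(183) → 321
combine 226, 321 → 547
The subtree containing R is merged 4 times, so code length = 4.

4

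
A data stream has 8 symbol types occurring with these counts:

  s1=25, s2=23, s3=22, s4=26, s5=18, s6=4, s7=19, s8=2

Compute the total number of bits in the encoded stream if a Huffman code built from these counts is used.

Build the Huffman tree bottom-up:
combine s8(2), s6(4) → 6
combine 6, s5(18) → 24
combine s7(19), s3(22) → 41
combine s2(23), 24 → 47
combine s1(25), s4(26) → 51
combine 41, 47 → 88
combine 51, 88 → 139
Each symbol's bit-cost is frequency × depth; summing gives 396 bits (equivalently 6 + 24 + 41 + 47 + 51 + 88 + 139).

396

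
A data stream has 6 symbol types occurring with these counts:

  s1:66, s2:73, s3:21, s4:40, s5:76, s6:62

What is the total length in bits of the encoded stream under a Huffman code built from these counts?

Greedily combine the two least-frequent nodes:
merge s3(21) and s4(40): 61
merge 61 and s6(62): 123
merge s1(66) and s2(73): 139
merge s5(76) and 123: 199
merge 139 and 199: 338
Each symbol's bit-cost is frequency × depth; summing gives 860 bits (equivalently 61 + 123 + 139 + 199 + 338).

860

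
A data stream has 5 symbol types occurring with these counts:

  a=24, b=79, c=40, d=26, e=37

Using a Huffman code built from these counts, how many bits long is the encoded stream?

Merge the two smallest weights repeatedly:
a(24) + d(26) → 50
e(37) + c(40) → 77
50 + 77 → 127
b(79) + 127 → 206
The encoded length is the sum of every internal node's weight: 50 + 77 + 127 + 206 = 460 bits.

460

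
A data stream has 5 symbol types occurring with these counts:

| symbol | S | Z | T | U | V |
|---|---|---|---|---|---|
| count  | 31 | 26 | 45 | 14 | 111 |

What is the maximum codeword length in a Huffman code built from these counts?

Merge the two lowest-weight nodes at each step:
U(14) + Z(26) → 40
S(31) + 40 → 71
T(45) + 71 → 116
V(111) + 116 → 227
The first pair merged (U, Z) ends up deepest, at depth 4.

4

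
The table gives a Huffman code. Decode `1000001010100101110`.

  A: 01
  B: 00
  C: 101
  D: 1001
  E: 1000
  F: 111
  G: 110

EBCABCG

Read left to right; each codeword is recognised as soon as it completes (prefix code):
  1000→E | 00→B | 101→C | 01→A | 00→B | 101→C | 110→G
Decoded message: EBCABCG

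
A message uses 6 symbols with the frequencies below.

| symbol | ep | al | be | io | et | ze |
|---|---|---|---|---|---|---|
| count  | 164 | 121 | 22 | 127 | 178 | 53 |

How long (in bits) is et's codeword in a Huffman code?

2

Build the tree from the bottom:
merge be(22) and ze(53): 75
merge 75 and al(121): 196
merge io(127) and ep(164): 291
merge et(178) and 196: 374
merge 291 and 374: 665
et's leaf is at depth 2, giving a 2-bit codeword.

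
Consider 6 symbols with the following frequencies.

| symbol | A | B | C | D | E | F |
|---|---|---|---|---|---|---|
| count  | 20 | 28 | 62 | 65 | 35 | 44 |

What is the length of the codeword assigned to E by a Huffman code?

3

Huffman merges, smallest pair first:
A(20) + B(28) → 48
E(35) + F(44) → 79
48 + C(62) → 110
D(65) + 79 → 144
110 + 144 → 254
E's leaf is at depth 3, giving a 3-bit codeword.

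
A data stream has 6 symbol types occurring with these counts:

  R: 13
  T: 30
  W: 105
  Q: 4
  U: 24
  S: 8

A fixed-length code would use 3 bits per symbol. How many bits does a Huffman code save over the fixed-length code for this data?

203

Fixed-length: 3 bits × 184 symbols = 552 bits.
Huffman merges:
merge Q(4) and S(8): 12
merge 12 and R(13): 25
merge U(24) and 25: 49
merge T(30) and 49: 79
merge 79 and W(105): 184
Huffman total = 12 + 25 + 49 + 79 + 184 = 349 bits.
Saving = 552 − 349 = 203 bits.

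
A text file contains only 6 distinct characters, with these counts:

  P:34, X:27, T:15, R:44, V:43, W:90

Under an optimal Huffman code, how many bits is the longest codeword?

4

Merge the two lowest-weight nodes at each step:
combine T(15), X(27) → 42
combine P(34), 42 → 76
combine V(43), R(44) → 87
combine 76, 87 → 163
combine W(90), 163 → 253
The first pair merged (T, X) ends up deepest, at depth 4.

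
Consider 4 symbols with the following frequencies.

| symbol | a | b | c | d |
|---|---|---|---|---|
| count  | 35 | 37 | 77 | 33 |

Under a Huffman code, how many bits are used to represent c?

1

Repeatedly merge the two smallest:
combine d(33), a(35) → 68
combine b(37), 68 → 105
combine c(77), 105 → 182
c is merged only at the final step, so code length = 1.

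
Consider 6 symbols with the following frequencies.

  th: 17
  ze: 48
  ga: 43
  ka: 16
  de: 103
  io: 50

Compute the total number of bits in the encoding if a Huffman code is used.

Merge the two smallest weights repeatedly:
combine ka(16), th(17) → 33
combine 33, ga(43) → 76
combine ze(48), io(50) → 98
combine 76, 98 → 174
combine de(103), 174 → 277
The encoded length is the sum of every internal node's weight: 33 + 76 + 98 + 174 + 277 = 658 bits.

658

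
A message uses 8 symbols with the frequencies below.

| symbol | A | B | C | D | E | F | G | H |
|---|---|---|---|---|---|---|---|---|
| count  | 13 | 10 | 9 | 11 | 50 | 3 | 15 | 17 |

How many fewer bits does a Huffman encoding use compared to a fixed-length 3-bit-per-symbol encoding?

42

Fixed-length: 3 bits × 128 symbols = 384 bits.
Huffman merges:
combine F(3), C(9) → 12
combine B(10), D(11) → 21
combine 12, A(13) → 25
combine G(15), H(17) → 32
combine 21, 25 → 46
combine 32, 46 → 78
combine E(50), 78 → 128
Huffman total = 12 + 21 + 25 + 32 + 46 + 78 + 128 = 342 bits.
Saving = 384 − 342 = 42 bits.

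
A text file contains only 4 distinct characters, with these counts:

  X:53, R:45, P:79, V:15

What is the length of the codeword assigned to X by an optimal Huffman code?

Huffman merges, smallest pair first:
V(15) + R(45) → 60
X(53) + 60 → 113
P(79) + 113 → 192
X's leaf is at depth 2, giving a 2-bit codeword.

2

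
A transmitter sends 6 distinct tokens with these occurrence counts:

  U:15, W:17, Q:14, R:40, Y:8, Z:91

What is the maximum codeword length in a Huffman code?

4

Merge the two lowest-weight nodes at each step:
combine Y(8), Q(14) → 22
combine U(15), W(17) → 32
combine 22, 32 → 54
combine R(40), 54 → 94
combine Z(91), 94 → 185
Maximum depth reached is 4.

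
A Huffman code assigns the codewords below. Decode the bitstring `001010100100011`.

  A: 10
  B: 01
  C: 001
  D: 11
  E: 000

Read left to right; each codeword is recognised as soon as it completes (prefix code):
  001→C | 01→B | 01→B | 001→C | 000→E | 11→D
Decoded message: CBBCED

CBBCED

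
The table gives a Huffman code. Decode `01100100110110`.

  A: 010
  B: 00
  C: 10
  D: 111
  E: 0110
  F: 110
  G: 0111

EAEF

Read left to right; each codeword is recognised as soon as it completes (prefix code):
  0110→E | 010→A | 0110→E | 110→F
Decoded message: EAEF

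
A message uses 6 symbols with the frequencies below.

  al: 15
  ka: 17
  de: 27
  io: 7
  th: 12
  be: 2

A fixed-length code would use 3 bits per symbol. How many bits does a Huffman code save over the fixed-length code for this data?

50

Fixed-length: 3 bits × 80 symbols = 240 bits.
Huffman merges:
merge be(2) and io(7): 9
merge 9 and th(12): 21
merge al(15) and ka(17): 32
merge 21 and de(27): 48
merge 32 and 48: 80
Huffman total = 9 + 21 + 32 + 48 + 80 = 190 bits.
Saving = 240 − 190 = 50 bits.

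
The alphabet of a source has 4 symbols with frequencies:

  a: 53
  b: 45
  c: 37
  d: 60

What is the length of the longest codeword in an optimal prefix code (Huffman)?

Merge the two lowest-weight nodes at each step:
c(37) + b(45) → 82
a(53) + d(60) → 113
82 + 113 → 195
The rarest symbols sit at the bottom; the longest codeword is 2 bits.

2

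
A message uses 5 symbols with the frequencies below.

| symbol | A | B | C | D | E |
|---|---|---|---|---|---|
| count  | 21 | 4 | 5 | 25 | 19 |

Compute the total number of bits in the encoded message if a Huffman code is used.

157

Build the Huffman tree bottom-up:
combine B(4), C(5) → 9
combine 9, E(19) → 28
combine A(21), D(25) → 46
combine 28, 46 → 74
Each symbol's bit-cost is frequency × depth; summing gives 157 bits (equivalently 9 + 28 + 46 + 74).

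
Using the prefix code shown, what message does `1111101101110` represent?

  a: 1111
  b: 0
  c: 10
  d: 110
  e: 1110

acde

Read left to right; each codeword is recognised as soon as it completes (prefix code):
  1111→a | 10→c | 110→d | 1110→e
Decoded message: acde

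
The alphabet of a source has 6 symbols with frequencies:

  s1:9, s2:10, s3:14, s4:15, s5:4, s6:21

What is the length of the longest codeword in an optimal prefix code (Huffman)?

Merge the two lowest-weight nodes at each step:
combine s5(4), s1(9) → 13
combine s2(10), 13 → 23
combine s3(14), s4(15) → 29
combine s6(21), 23 → 44
combine 29, 44 → 73
Maximum depth reached is 4.

4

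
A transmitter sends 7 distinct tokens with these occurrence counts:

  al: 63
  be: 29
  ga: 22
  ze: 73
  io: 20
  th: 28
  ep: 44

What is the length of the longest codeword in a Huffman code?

Merge the two lowest-weight nodes at each step:
io(20) + ga(22) → 42
th(28) + be(29) → 57
42 + ep(44) → 86
57 + al(63) → 120
ze(73) + 86 → 159
120 + 159 → 279
The first pair merged (io, ga) ends up deepest, at depth 4.

4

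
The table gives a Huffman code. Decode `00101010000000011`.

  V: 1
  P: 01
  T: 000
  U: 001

UPPTTUV

Read left to right; each codeword is recognised as soon as it completes (prefix code):
  001→U | 01→P | 01→P | 000→T | 000→T | 001→U | 1→V
Decoded message: UPPTTUV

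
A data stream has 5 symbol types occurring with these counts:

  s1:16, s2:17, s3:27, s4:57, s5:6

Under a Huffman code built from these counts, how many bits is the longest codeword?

4

Merge the two lowest-weight nodes at each step:
s5(6) + s1(16) → 22
s2(17) + 22 → 39
s3(27) + 39 → 66
s4(57) + 66 → 123
Maximum depth reached is 4.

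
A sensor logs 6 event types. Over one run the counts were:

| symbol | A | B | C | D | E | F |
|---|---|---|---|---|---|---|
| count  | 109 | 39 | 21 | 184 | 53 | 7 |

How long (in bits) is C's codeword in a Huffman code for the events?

5

Huffman merges, smallest pair first:
F(7) + C(21) → 28
28 + B(39) → 67
E(53) + 67 → 120
A(109) + 120 → 229
D(184) + 229 → 413
C sits 5 levels below the root, so its codeword is 5 bits.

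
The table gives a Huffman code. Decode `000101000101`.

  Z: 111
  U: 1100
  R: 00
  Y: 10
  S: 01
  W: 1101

RSSRSS

Read left to right; each codeword is recognised as soon as it completes (prefix code):
  00→R | 01→S | 01→S | 00→R | 01→S | 01→S
Decoded message: RSSRSS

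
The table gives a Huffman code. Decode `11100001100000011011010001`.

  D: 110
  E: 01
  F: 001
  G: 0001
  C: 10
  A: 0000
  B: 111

Read left to right; each codeword is recognised as soon as it completes (prefix code):
  111→B | 0000→A | 110→D | 0000→A | 01→E | 10→C | 110→D | 10→C | 001→F
Decoded message: BADAECDCF

BADAECDCF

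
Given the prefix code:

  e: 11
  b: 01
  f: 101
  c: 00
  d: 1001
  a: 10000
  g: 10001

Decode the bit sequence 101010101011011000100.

fbbbbfgc

Read left to right; each codeword is recognised as soon as it completes (prefix code):
  101→f | 01→b | 01→b | 01→b | 01→b | 101→f | 10001→g | 00→c
Decoded message: fbbbbfgc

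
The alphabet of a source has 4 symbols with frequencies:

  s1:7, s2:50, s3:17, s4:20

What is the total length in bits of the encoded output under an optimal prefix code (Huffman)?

Greedily combine the two least-frequent nodes:
combine s1(7), s3(17) → 24
combine s4(20), 24 → 44
combine 44, s2(50) → 94
Each symbol's bit-cost is frequency × depth; summing gives 162 bits (equivalently 24 + 44 + 94).

162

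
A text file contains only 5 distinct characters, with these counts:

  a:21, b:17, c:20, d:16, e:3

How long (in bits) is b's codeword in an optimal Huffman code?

Build the tree from the bottom:
combine e(3), d(16) → 19
combine b(17), 19 → 36
combine c(20), a(21) → 41
combine 36, 41 → 77
The subtree containing b is merged 2 times, so code length = 2.

2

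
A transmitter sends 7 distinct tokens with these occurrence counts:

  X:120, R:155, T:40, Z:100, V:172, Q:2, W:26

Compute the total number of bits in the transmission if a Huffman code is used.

1494

Greedily combine the two least-frequent nodes:
combine Q(2), W(26) → 28
combine 28, T(40) → 68
combine 68, Z(100) → 168
combine X(120), R(155) → 275
combine 168, V(172) → 340
combine 275, 340 → 615
Each symbol's bit-cost is frequency × depth; summing gives 1494 bits (equivalently 28 + 68 + 168 + 275 + 340 + 615).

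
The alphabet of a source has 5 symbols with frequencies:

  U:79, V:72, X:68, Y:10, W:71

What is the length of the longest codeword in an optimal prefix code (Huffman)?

3

Merge the two lowest-weight nodes at each step:
Y(10) + X(68) → 78
W(71) + V(72) → 143
78 + U(79) → 157
143 + 157 → 300
Maximum depth reached is 3.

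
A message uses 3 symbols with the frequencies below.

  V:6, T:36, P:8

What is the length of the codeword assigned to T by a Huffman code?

1

Huffman merges, smallest pair first:
combine V(6), P(8) → 14
combine 14, T(36) → 50
T is a child of the root — depth 1, so its codeword is a single bit.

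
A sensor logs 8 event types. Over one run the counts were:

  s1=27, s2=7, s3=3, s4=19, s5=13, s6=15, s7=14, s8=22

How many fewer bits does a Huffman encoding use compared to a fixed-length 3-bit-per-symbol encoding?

Fixed-length: 3 bits × 120 symbols = 360 bits.
Huffman merges:
merge s3(3) and s2(7): 10
merge 10 and s5(13): 23
merge s7(14) and s6(15): 29
merge s4(19) and s8(22): 41
merge 23 and s1(27): 50
merge 29 and 41: 70
merge 50 and 70: 120
Huffman total = 10 + 23 + 29 + 41 + 50 + 70 + 120 = 343 bits.
Saving = 360 − 343 = 17 bits.

17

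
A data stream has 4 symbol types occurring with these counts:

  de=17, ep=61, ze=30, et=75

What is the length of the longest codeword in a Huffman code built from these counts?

Merge the two lowest-weight nodes at each step:
merge de(17) and ze(30): 47
merge 47 and ep(61): 108
merge et(75) and 108: 183
Maximum depth reached is 3.

3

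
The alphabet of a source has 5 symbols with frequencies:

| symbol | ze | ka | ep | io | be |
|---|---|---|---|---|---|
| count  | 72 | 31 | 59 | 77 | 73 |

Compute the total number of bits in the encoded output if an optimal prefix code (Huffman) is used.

Merge the two smallest weights repeatedly:
ka(31) + ep(59) → 90
ze(72) + be(73) → 145
io(77) + 90 → 167
145 + 167 → 312
Total encoded bits = sum of merged weights = 90 + 145 + 167 + 312 = 714.

714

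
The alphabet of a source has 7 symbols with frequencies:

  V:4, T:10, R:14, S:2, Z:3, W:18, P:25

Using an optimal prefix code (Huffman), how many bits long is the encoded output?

Merge the two smallest weights repeatedly:
merge S(2) and Z(3): 5
merge V(4) and 5: 9
merge 9 and T(10): 19
merge R(14) and W(18): 32
merge 19 and P(25): 44
merge 32 and 44: 76
Total encoded bits = sum of merged weights = 5 + 9 + 19 + 32 + 44 + 76 = 185.

185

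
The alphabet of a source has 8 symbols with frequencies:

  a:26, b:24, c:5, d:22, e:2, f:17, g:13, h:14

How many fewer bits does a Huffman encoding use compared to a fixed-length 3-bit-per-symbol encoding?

23

Fixed-length: 3 bits × 123 symbols = 369 bits.
Huffman merges:
e(2) + c(5) → 7
7 + g(13) → 20
h(14) + f(17) → 31
20 + d(22) → 42
b(24) + a(26) → 50
31 + 42 → 73
50 + 73 → 123
Huffman total = 7 + 20 + 31 + 42 + 50 + 73 + 123 = 346 bits.
Saving = 369 − 346 = 23 bits.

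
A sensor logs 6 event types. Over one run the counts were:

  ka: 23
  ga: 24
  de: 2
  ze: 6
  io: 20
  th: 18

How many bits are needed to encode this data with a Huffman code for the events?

220

Merge the two smallest weights repeatedly:
de(2) + ze(6) → 8
8 + th(18) → 26
io(20) + ka(23) → 43
ga(24) + 26 → 50
43 + 50 → 93
Total encoded bits = sum of merged weights = 8 + 26 + 43 + 50 + 93 = 220.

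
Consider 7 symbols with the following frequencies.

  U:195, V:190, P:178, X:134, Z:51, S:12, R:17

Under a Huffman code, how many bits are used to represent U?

2

Huffman merges, smallest pair first:
S(12) + R(17) → 29
29 + Z(51) → 80
80 + X(134) → 214
P(178) + V(190) → 368
U(195) + 214 → 409
368 + 409 → 777
The subtree containing U is merged 2 times, so code length = 2.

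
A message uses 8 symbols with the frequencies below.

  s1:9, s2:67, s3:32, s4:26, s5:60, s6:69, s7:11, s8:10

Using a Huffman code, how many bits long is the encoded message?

Merge the two smallest weights repeatedly:
merge s1(9) and s8(10): 19
merge s7(11) and 19: 30
merge s4(26) and 30: 56
merge s3(32) and 56: 88
merge s5(60) and s2(67): 127
merge s6(69) and 88: 157
merge 127 and 157: 284
Total encoded bits = sum of merged weights = 19 + 30 + 56 + 88 + 127 + 157 + 284 = 761.

761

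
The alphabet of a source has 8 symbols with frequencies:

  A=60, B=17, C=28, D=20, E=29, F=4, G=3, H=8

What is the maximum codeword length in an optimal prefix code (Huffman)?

5

Merge the two lowest-weight nodes at each step:
merge G(3) and F(4): 7
merge 7 and H(8): 15
merge 15 and B(17): 32
merge D(20) and C(28): 48
merge E(29) and 32: 61
merge 48 and A(60): 108
merge 61 and 108: 169
The first pair merged (G, F) ends up deepest, at depth 5.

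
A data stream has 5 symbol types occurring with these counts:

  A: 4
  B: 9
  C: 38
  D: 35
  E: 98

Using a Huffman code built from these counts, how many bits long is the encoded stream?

Greedily combine the two least-frequent nodes:
merge A(4) and B(9): 13
merge 13 and D(35): 48
merge C(38) and 48: 86
merge 86 and E(98): 184
Total encoded bits = sum of merged weights = 13 + 48 + 86 + 184 = 331.

331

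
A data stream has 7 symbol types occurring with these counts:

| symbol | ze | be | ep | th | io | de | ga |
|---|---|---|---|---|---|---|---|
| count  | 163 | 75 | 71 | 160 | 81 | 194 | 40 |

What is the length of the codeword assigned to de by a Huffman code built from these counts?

Huffman merges, smallest pair first:
combine ga(40), ep(71) → 111
combine be(75), io(81) → 156
combine 111, 156 → 267
combine th(160), ze(163) → 323
combine de(194), 267 → 461
combine 323, 461 → 784
The subtree containing de is merged 2 times, so code length = 2.

2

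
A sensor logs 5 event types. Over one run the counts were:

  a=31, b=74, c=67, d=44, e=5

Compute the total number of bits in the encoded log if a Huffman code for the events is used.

Greedily combine the two least-frequent nodes:
merge e(5) and a(31): 36
merge 36 and d(44): 80
merge c(67) and b(74): 141
merge 80 and 141: 221
The encoded length is the sum of every internal node's weight: 36 + 80 + 141 + 221 = 478 bits.

478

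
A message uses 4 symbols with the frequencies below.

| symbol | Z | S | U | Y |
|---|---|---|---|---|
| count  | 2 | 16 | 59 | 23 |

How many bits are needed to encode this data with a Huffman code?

159

Build the Huffman tree bottom-up:
merge Z(2) and S(16): 18
merge 18 and Y(23): 41
merge 41 and U(59): 100
The encoded length is the sum of every internal node's weight: 18 + 41 + 100 = 159 bits.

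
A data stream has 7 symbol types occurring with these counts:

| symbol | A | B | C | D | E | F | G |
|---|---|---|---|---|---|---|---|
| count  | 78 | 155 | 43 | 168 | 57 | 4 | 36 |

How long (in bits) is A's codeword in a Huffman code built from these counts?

Build the tree from the bottom:
combine F(4), G(36) → 40
combine 40, C(43) → 83
combine E(57), A(78) → 135
combine 83, 135 → 218
combine B(155), D(168) → 323
combine 218, 323 → 541
The subtree containing A is merged 3 times, so code length = 3.

3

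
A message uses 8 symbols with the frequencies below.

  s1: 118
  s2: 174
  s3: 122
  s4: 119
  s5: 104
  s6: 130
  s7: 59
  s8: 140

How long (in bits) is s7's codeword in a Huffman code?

4

Repeatedly merge the two smallest:
combine s7(59), s5(104) → 163
combine s1(118), s4(119) → 237
combine s3(122), s6(130) → 252
combine s8(140), 163 → 303
combine s2(174), 237 → 411
combine 252, 303 → 555
combine 411, 555 → 966
The subtree containing s7 is merged 4 times, so code length = 4.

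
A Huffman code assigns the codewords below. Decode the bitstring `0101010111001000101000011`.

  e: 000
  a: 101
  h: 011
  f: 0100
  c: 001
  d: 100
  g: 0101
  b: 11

Read left to right; each codeword is recognised as soon as it completes (prefix code):
  0101→g | 0101→g | 11→b | 001→c | 000→e | 101→a | 000→e | 011→h
Decoded message: ggbceaeh

ggbceaeh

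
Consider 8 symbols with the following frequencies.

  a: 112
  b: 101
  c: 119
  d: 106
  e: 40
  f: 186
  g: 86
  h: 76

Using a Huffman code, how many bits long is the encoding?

2408

Greedily combine the two least-frequent nodes:
combine e(40), h(76) → 116
combine g(86), b(101) → 187
combine d(106), a(112) → 218
combine 116, c(119) → 235
combine f(186), 187 → 373
combine 218, 235 → 453
combine 373, 453 → 826
Each symbol's bit-cost is frequency × depth; summing gives 2408 bits (equivalently 116 + 187 + 218 + 235 + 373 + 453 + 826).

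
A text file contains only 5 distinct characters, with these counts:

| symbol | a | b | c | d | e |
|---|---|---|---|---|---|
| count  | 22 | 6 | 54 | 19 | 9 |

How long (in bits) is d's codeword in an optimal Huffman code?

Repeatedly merge the two smallest:
b(6) + e(9) → 15
15 + d(19) → 34
a(22) + 34 → 56
c(54) + 56 → 110
d sits 3 levels below the root, so its codeword is 3 bits.

3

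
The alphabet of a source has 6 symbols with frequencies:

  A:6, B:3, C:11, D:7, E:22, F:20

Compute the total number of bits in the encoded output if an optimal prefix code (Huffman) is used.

Greedily combine the two least-frequent nodes:
combine B(3), A(6) → 9
combine D(7), 9 → 16
combine C(11), 16 → 27
combine F(20), E(22) → 42
combine 27, 42 → 69
Total encoded bits = sum of merged weights = 9 + 16 + 27 + 42 + 69 = 163.

163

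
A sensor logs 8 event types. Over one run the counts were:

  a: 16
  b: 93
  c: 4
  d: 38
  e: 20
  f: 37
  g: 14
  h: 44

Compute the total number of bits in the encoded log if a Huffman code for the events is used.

713

Greedily combine the two least-frequent nodes:
c(4) + g(14) → 18
a(16) + 18 → 34
e(20) + 34 → 54
f(37) + d(38) → 75
h(44) + 54 → 98
75 + b(93) → 168
98 + 168 → 266
The encoded length is the sum of every internal node's weight: 18 + 34 + 54 + 75 + 98 + 168 + 266 = 713 bits.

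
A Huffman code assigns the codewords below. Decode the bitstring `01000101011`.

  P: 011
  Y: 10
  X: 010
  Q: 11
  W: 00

XWYYQ

Read left to right; each codeword is recognised as soon as it completes (prefix code):
  010→X | 00→W | 10→Y | 10→Y | 11→Q
Decoded message: XWYYQ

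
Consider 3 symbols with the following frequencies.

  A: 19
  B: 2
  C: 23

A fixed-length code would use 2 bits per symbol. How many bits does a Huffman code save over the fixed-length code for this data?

Fixed-length: 2 bits × 44 symbols = 88 bits.
Huffman merges:
B(2) + A(19) → 21
21 + C(23) → 44
Huffman total = 21 + 44 = 65 bits.
Saving = 88 − 65 = 23 bits.

23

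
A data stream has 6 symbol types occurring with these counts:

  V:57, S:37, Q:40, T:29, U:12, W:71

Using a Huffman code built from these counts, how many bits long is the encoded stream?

Greedily combine the two least-frequent nodes:
U(12) + T(29) → 41
S(37) + Q(40) → 77
41 + V(57) → 98
W(71) + 77 → 148
98 + 148 → 246
Total encoded bits = sum of merged weights = 41 + 77 + 98 + 148 + 246 = 610.

610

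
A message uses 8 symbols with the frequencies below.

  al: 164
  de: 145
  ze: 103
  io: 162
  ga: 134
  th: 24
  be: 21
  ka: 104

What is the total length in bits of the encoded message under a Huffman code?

Greedily combine the two least-frequent nodes:
be(21) + th(24) → 45
45 + ze(103) → 148
ka(104) + ga(134) → 238
de(145) + 148 → 293
io(162) + al(164) → 326
238 + 293 → 531
326 + 531 → 857
The encoded length is the sum of every internal node's weight: 45 + 148 + 238 + 293 + 326 + 531 + 857 = 2438 bits.

2438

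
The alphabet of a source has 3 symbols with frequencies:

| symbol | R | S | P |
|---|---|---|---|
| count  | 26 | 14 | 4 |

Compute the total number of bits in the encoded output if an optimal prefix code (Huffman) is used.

Build the Huffman tree bottom-up:
P(4) + S(14) → 18
18 + R(26) → 44
Total encoded bits = sum of merged weights = 18 + 44 = 62.

62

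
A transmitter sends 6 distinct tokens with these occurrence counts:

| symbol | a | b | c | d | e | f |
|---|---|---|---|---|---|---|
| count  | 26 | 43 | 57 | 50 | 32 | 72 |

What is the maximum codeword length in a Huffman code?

3

Merge the two lowest-weight nodes at each step:
combine a(26), e(32) → 58
combine b(43), d(50) → 93
combine c(57), 58 → 115
combine f(72), 93 → 165
combine 115, 165 → 280
Maximum depth reached is 3.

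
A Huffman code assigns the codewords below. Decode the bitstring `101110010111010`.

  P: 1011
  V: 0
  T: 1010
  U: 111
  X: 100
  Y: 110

PXPT

Read left to right; each codeword is recognised as soon as it completes (prefix code):
  1011→P | 100→X | 1011→P | 1010→T
Decoded message: PXPT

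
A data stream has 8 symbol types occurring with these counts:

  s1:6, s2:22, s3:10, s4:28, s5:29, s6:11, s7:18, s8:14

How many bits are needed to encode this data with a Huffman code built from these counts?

Build the Huffman tree bottom-up:
s1(6) + s3(10) → 16
s6(11) + s8(14) → 25
16 + s7(18) → 34
s2(22) + 25 → 47
s4(28) + s5(29) → 57
34 + 47 → 81
57 + 81 → 138
Each symbol's bit-cost is frequency × depth; summing gives 398 bits (equivalently 16 + 25 + 34 + 47 + 57 + 81 + 138).

398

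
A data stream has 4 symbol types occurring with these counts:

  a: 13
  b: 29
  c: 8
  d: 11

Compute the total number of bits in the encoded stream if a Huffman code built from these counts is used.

Merge the two smallest weights repeatedly:
c(8) + d(11) → 19
a(13) + 19 → 32
b(29) + 32 → 61
Total encoded bits = sum of merged weights = 19 + 32 + 61 = 112.

112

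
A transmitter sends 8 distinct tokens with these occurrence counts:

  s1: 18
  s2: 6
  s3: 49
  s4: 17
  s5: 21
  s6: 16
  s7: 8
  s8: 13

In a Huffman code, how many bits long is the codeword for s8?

Huffman merges, smallest pair first:
merge s2(6) and s7(8): 14
merge s8(13) and 14: 27
merge s6(16) and s4(17): 33
merge s1(18) and s5(21): 39
merge 27 and 33: 60
merge 39 and s3(49): 88
merge 60 and 88: 148
s8 sits 3 levels below the root, so its codeword is 3 bits.

3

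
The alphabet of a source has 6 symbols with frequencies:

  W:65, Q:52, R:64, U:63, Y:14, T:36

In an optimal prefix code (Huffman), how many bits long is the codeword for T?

Huffman merges, smallest pair first:
Y(14) + T(36) → 50
50 + Q(52) → 102
U(63) + R(64) → 127
W(65) + 102 → 167
127 + 167 → 294
T sits 4 levels below the root, so its codeword is 4 bits.

4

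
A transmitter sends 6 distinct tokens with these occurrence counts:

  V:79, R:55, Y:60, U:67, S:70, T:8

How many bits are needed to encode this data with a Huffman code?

864

Merge the two smallest weights repeatedly:
merge T(8) and R(55): 63
merge Y(60) and 63: 123
merge U(67) and S(70): 137
merge V(79) and 123: 202
merge 137 and 202: 339
The encoded length is the sum of every internal node's weight: 63 + 123 + 137 + 202 + 339 = 864 bits.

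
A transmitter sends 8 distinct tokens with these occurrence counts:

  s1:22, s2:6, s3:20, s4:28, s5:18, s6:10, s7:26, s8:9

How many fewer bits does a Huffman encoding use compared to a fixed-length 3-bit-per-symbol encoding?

Fixed-length: 3 bits × 139 symbols = 417 bits.
Huffman merges:
merge s2(6) and s8(9): 15
merge s6(10) and 15: 25
merge s5(18) and s3(20): 38
merge s1(22) and 25: 47
merge s7(26) and s4(28): 54
merge 38 and 47: 85
merge 54 and 85: 139
Huffman total = 15 + 25 + 38 + 47 + 54 + 85 + 139 = 403 bits.
Saving = 417 − 403 = 14 bits.

14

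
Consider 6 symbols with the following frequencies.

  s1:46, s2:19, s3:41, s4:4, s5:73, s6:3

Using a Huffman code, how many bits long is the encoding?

Build the Huffman tree bottom-up:
merge s6(3) and s4(4): 7
merge 7 and s2(19): 26
merge 26 and s3(41): 67
merge s1(46) and 67: 113
merge s5(73) and 113: 186
The encoded length is the sum of every internal node's weight: 7 + 26 + 67 + 113 + 186 = 399 bits.

399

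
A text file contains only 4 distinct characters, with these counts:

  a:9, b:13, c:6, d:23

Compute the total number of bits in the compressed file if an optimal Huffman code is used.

Greedily combine the two least-frequent nodes:
c(6) + a(9) → 15
b(13) + 15 → 28
d(23) + 28 → 51
Each symbol's bit-cost is frequency × depth; summing gives 94 bits (equivalently 15 + 28 + 51).

94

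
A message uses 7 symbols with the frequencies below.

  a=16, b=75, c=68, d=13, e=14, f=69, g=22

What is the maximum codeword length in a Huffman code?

Merge the two lowest-weight nodes at each step:
merge d(13) and e(14): 27
merge a(16) and g(22): 38
merge 27 and 38: 65
merge 65 and c(68): 133
merge f(69) and b(75): 144
merge 133 and 144: 277
Maximum depth reached is 4.

4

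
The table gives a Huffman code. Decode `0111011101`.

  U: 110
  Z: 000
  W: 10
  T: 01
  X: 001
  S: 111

TUST

Read left to right; each codeword is recognised as soon as it completes (prefix code):
  01→T | 110→U | 111→S | 01→T
Decoded message: TUST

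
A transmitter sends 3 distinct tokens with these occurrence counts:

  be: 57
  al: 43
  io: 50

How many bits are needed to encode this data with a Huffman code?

Merge the two smallest weights repeatedly:
al(43) + io(50) → 93
be(57) + 93 → 150
Total encoded bits = sum of merged weights = 93 + 150 = 243.

243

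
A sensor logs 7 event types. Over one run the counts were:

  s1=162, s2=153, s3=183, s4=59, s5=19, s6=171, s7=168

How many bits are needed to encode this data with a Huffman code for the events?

Merge the two smallest weights repeatedly:
s5(19) + s4(59) → 78
78 + s2(153) → 231
s1(162) + s7(168) → 330
s6(171) + s3(183) → 354
231 + 330 → 561
354 + 561 → 915
Total encoded bits = sum of merged weights = 78 + 231 + 330 + 354 + 561 + 915 = 2469.

2469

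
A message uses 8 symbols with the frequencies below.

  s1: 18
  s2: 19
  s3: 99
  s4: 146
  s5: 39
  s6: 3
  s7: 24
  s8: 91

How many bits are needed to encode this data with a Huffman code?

Merge the two smallest weights repeatedly:
combine s6(3), s1(18) → 21
combine s2(19), 21 → 40
combine s7(24), s5(39) → 63
combine 40, 63 → 103
combine s8(91), s3(99) → 190
combine 103, s4(146) → 249
combine 190, 249 → 439
The encoded length is the sum of every internal node's weight: 21 + 40 + 63 + 103 + 190 + 249 + 439 = 1105 bits.

1105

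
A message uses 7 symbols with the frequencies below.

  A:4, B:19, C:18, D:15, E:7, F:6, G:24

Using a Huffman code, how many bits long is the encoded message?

245

Greedily combine the two least-frequent nodes:
combine A(4), F(6) → 10
combine E(7), 10 → 17
combine D(15), 17 → 32
combine C(18), B(19) → 37
combine G(24), 32 → 56
combine 37, 56 → 93
Total encoded bits = sum of merged weights = 10 + 17 + 32 + 37 + 56 + 93 = 245.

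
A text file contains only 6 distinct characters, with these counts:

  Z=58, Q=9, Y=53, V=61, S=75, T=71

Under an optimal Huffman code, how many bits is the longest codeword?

3

Merge the two lowest-weight nodes at each step:
combine Q(9), Y(53) → 62
combine Z(58), V(61) → 119
combine 62, T(71) → 133
combine S(75), 119 → 194
combine 133, 194 → 327
Maximum depth reached is 3.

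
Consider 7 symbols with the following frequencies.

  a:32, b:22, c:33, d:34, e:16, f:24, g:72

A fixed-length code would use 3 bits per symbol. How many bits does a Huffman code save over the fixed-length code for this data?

72

Fixed-length: 3 bits × 233 symbols = 699 bits.
Huffman merges:
e(16) + b(22) → 38
f(24) + a(32) → 56
c(33) + d(34) → 67
38 + 56 → 94
67 + g(72) → 139
94 + 139 → 233
Huffman total = 38 + 56 + 67 + 94 + 139 + 233 = 627 bits.
Saving = 699 − 627 = 72 bits.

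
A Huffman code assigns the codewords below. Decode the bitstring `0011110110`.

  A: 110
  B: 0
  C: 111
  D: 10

BBCDA

Read left to right; each codeword is recognised as soon as it completes (prefix code):
  0→B | 0→B | 111→C | 10→D | 110→A
Decoded message: BBCDA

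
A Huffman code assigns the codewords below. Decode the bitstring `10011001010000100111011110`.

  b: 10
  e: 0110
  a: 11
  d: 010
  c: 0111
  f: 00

bedbfdccb

Read left to right; each codeword is recognised as soon as it completes (prefix code):
  10→b | 0110→e | 010→d | 10→b | 00→f | 010→d | 0111→c | 0111→c | 10→b
Decoded message: bedbfdccb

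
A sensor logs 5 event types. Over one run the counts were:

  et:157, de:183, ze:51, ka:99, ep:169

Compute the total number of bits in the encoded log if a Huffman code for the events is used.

Greedily combine the two least-frequent nodes:
merge ze(51) and ka(99): 150
merge 150 and et(157): 307
merge ep(169) and de(183): 352
merge 307 and 352: 659
The encoded length is the sum of every internal node's weight: 150 + 307 + 352 + 659 = 1468 bits.

1468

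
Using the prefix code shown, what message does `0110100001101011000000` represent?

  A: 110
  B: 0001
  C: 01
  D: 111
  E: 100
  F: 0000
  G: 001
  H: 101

Read left to right; each codeword is recognised as soon as it completes (prefix code):
  01→C | 101→H | 0000→F | 110→A | 101→H | 100→E | 0000→F
Decoded message: CHFAHEF

CHFAHEF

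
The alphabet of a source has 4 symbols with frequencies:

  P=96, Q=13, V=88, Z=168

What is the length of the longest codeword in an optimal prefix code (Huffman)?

Merge the two lowest-weight nodes at each step:
Q(13) + V(88) → 101
P(96) + 101 → 197
Z(168) + 197 → 365
Maximum depth reached is 3.

3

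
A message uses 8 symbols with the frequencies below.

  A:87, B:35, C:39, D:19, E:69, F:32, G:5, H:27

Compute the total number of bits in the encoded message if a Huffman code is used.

858

Greedily combine the two least-frequent nodes:
merge G(5) and D(19): 24
merge 24 and H(27): 51
merge F(32) and B(35): 67
merge C(39) and 51: 90
merge 67 and E(69): 136
merge A(87) and 90: 177
merge 136 and 177: 313
The encoded length is the sum of every internal node's weight: 24 + 51 + 67 + 90 + 136 + 177 + 313 = 858 bits.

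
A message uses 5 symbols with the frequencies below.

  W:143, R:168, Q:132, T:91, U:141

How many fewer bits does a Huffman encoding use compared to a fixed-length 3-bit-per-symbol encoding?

452

Fixed-length: 3 bits × 675 symbols = 2025 bits.
Huffman merges:
combine T(91), Q(132) → 223
combine U(141), W(143) → 284
combine R(168), 223 → 391
combine 284, 391 → 675
Huffman total = 223 + 284 + 391 + 675 = 1573 bits.
Saving = 2025 − 1573 = 452 bits.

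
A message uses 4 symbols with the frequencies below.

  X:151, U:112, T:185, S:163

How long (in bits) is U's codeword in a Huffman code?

Huffman merges, smallest pair first:
combine U(112), X(151) → 263
combine S(163), T(185) → 348
combine 263, 348 → 611
The subtree containing U is merged 2 times, so code length = 2.

2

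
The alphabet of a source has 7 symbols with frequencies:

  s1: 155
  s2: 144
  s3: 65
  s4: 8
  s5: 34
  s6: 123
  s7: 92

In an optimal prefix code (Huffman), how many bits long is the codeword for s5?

5

Build the tree from the bottom:
s4(8) + s5(34) → 42
42 + s3(65) → 107
s7(92) + 107 → 199
s6(123) + s2(144) → 267
s1(155) + 199 → 354
267 + 354 → 621
The subtree containing s5 is merged 5 times, so code length = 5.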